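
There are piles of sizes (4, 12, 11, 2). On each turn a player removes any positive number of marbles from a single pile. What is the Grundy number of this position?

1

Bitwise XOR of the heap sizes:
  0100  (4)
  1100  (12)
  1011  (11)
  0010  (2)
  ----
  0001  (1)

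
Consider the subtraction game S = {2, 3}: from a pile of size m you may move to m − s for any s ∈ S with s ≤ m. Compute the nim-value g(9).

Build the Grundy sequence with g(k) = mex{g(k−s) : s ∈ {2, 3}, s ≤ k}:
k:     0  1  2  3  4  5  6  7  8  9
g(k):  0  0  1  1  2  0  0  1  1  2
So g(9) = 2.

2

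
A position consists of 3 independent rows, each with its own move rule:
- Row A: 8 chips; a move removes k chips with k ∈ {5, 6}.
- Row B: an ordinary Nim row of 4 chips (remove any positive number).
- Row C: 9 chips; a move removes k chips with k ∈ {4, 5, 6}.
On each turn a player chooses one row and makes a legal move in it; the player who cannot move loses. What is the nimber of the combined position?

7

Grundy values for row A (subtraction set {5, 6}):
k:     0  1  2  3  4  5  6  7  8
g(k):  0  0  0  0  0  1  1  1  1
So g(8) = 1.
Row B is a plain Nim row of size 4, so its Grundy value is 4.
For row C, compute g(0), g(1), … with moves {4, 5, 6}:
g(0) = mex{} = 0
g(1) = mex{} = 0
g(2) = mex{} = 0
g(3) = mex{} = 0
g(4) = mex{0} = 1
g(5) = mex{0} = 1
g(6) = mex{0} = 1
g(7) = mex{0} = 1
g(8) = mex{0,1} = 2
g(9) = mex{0,1} = 2
So g(9) = 2.
By the Sprague-Grundy theorem, the Grundy value of a sum of independent games is the XOR of the component values.
Combined value = 1 XOR 4 XOR 2 = 7.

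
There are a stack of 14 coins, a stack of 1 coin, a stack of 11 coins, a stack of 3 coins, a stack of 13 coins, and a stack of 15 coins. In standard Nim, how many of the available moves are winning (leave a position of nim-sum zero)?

3

Nim-sum: 14 XOR 1 XOR 11 XOR 3 XOR 13 XOR 15 = 5.
The overall nim-sum is X = 5. A stack of size p has a winning move iff p XOR X < p (reduce it to p XOR X).
  14: 14 XOR 5 = 11 < 14 — winning move (to 11).
  1: 1 XOR 5 = 4 ≥ 1 — no move.
  11: 11 XOR 5 = 14 ≥ 11 — no move.
  3: 3 XOR 5 = 6 ≥ 3 — no move.
  13: 13 XOR 5 = 8 < 13 — winning move (to 8).
  15: 15 XOR 5 = 10 < 15 — winning move (to 10).
That gives 3 winning moves.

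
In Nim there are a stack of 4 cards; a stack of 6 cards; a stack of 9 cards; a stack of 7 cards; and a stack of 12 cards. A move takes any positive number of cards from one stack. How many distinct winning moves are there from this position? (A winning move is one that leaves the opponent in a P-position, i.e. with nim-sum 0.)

0

Compute the nim-sum pairwise:
4 ⊕ 6 = 2
2 ⊕ 9 = 11
11 ⊕ 7 = 12
12 ⊕ 12 = 0
The nim-sum is already 0, so every move leaves a nonzero nim-sum — there are no winning moves.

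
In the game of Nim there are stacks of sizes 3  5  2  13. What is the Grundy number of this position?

Nim-sum: 3 ⊕ 5 ⊕ 2 ⊕ 13 = 9.

9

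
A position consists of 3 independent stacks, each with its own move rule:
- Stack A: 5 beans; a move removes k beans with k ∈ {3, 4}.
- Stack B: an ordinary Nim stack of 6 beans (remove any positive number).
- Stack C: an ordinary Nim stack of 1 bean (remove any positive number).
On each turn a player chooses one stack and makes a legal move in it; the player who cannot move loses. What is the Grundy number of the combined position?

6

Grundy values for stack A (subtraction set {3, 4}):
k:     0  1  2  3  4  5
g(k):  0  0  0  1  1  1
So g(5) = 1.
Stack B is a plain Nim stack of size 6, so its Grundy value is 6.
Stack C is a plain Nim stack of size 1, so its Grundy value is 1.
By the Sprague-Grundy theorem, the Grundy value of a sum of independent games is the XOR of the component values.
Combined value = 1 XOR 6 XOR 1 = 6.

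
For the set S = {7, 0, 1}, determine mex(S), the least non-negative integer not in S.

The values 0, 1 are all present; 2 is the first non-negative integer missing from the set.

2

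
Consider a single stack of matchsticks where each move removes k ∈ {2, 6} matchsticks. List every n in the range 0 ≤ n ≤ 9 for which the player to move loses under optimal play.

0, 1, 4, 5, 8, 9

Compute g(0), g(1), … for moves {2, 6}:
g(0) = mex{} = 0
g(1) = mex{} = 0
g(2) = mex{0} = 1
g(3) = mex{0} = 1
g(4) = mex{1} = 0
g(5) = mex{1} = 0
g(6) = mex{0} = 1
g(7) = mex{0} = 1
g(8) = mex{1} = 0
g(9) = mex{1} = 0
The P-positions (g = 0) in 0..9 are 0, 1, 4, 5, 8, 9.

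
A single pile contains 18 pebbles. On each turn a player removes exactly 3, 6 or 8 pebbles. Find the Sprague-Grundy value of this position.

2

Build the Grundy sequence with g(k) = mex{g(k−s) : s ∈ {3, 6, 8}, s ≤ k}:
k:     0  1  2  3  4  5  6  7  8  9 10 11 12 13 14 15 16 17 18
g(k):  0  0  0  1  1  1  2  2  2  3  3  0  0  0  1  1  1  2  2
So g(18) = 2.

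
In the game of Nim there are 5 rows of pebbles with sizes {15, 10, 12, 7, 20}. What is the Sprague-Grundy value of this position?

26

Nim-sum: 15 ^ 10 ^ 12 ^ 7 ^ 20 = 26.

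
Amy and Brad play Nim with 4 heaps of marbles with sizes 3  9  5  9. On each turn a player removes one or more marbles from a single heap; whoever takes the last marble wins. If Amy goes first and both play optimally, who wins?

Nim-sum: 3 ⊕ 9 ⊕ 5 ⊕ 9 = 6.
The nim-sum is 6 ≠ 0, so this is an N-position: the player to move can win; Amy has a winning move.

Amy wins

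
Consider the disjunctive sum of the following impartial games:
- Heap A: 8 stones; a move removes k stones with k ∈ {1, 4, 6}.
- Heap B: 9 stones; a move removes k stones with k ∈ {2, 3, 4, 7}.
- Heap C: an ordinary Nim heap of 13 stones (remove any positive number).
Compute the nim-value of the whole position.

8

For heap A, compute g(0), g(1), … with moves {1, 4, 6}:
g(0) = mex{} = 0
g(1) = mex{0} = 1
g(2) = mex{1} = 0
g(3) = mex{0} = 1
g(4) = mex{0,1} = 2
g(5) = mex{1,2} = 0
g(6) = mex{0} = 1
g(7) = mex{1} = 0
g(8) = mex{0,2} = 1
So g(8) = 1.
Grundy values for heap B (subtraction set {2, 3, 4, 7}):
k:     0  1  2  3  4  5  6  7  8  9
g(k):  0  0  1  1  2  2  0  3  1  4
So g(9) = 4.
Heap C is a plain Nim heap of size 13, so its Grundy value is 13.
By the Sprague-Grundy theorem, the Grundy value of a sum of independent games is the XOR of the component values.
Combined value = 1 XOR 4 XOR 13 = 8.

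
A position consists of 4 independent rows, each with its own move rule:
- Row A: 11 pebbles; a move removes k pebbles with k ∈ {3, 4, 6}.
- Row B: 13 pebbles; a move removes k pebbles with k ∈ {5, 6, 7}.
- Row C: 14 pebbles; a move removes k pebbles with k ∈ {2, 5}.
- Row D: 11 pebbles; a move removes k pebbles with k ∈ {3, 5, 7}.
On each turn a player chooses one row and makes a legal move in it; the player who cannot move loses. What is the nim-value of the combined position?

Grundy values for row A (subtraction set {3, 4, 6}):
k:     0  1  2  3  4  5  6  7  8  9 10 11
g(k):  0  0  0  1  1  1  2  2  2  0  0  0
So g(11) = 0.
Build the Grundy sequence for row B with g(k) = mex{g(k−s) : s ∈ {5, 6, 7}, s ≤ k}:
g(0) = mex{} = 0
g(1) = mex{} = 0
g(2) = mex{} = 0
g(3) = mex{} = 0
g(4) = mex{} = 0
g(5) = mex{0} = 1
g(6) = mex{0} = 1
g(7) = mex{0} = 1
g(8) = mex{0} = 1
g(9) = mex{0} = 1
g(10) = mex{0,1} = 2
g(11) = mex{0,1} = 2
g(12) = mex{1} = 0
g(13) = mex{1} = 0
So g(13) = 0.
Grundy values for row C (subtraction set {2, 5}):
g(0) = mex{} = 0
g(1) = mex{} = 0
g(2) = mex{0} = 1
g(3) = mex{0} = 1
g(4) = mex{1} = 0
g(5) = mex{0,1} = 2
g(6) = mex{0} = 1
g(7) = mex{1,2} = 0
g(8) = mex{1} = 0
g(9) = mex{0} = 1
g(10) = mex{0,2} = 1
g(11) = mex{1} = 0
g(12) = mex{0,1} = 2
g(13) = mex{0} = 1
g(14) = mex{1,2} = 0
So g(14) = 0.
For row D, compute g(0), g(1), … with moves {3, 5, 7}:
k:     0  1  2  3  4  5  6  7  8  9 10 11
g(k):  0  0  0  1  1  1  2  2  2  3  0  0
So g(11) = 0.
By the Sprague-Grundy theorem, the Grundy value of a sum of independent games is the XOR of the component values.
Combined value = 0 XOR 0 XOR 0 XOR 0 = 0.

0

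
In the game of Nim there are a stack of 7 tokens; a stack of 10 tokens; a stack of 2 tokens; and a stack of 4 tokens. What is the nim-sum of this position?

11

Nim-sum: 7 ⊕ 10 ⊕ 2 ⊕ 4 = 11.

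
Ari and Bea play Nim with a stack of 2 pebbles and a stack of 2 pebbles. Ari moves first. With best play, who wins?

Bea wins

Compute the nim-sum pairwise:
2 ^ 2 = 0
The nim-sum is 0, so this is a P-position: the player to move is in a losing position under optimal play; Ari is about to move from it and so loses — Bea wins.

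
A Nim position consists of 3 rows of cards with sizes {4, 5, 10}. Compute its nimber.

11

Nim-sum: 4 ⊕ 5 ⊕ 10 = 11.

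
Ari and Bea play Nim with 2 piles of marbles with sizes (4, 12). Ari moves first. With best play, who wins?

Ari wins

Compute the nim-sum pairwise:
4 ⊕ 12 = 8
The nim-sum is 8 ≠ 0, so this is an N-position: the player to move can win; Ari has a winning move.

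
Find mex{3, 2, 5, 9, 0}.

0 is in the set but 1 is not, so the mex is 1.

1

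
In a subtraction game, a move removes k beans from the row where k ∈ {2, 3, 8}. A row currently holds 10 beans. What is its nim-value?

0

Compute g(0), g(1), … for moves {2, 3, 8}:
k:     0  1  2  3  4  5  6  7  8  9 10
g(k):  0  0  1  1  2  0  0  1  1  2  0
So g(10) = 0.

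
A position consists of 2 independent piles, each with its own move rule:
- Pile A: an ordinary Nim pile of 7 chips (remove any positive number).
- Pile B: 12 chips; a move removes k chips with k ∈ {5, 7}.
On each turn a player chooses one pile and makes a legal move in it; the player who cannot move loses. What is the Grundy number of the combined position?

7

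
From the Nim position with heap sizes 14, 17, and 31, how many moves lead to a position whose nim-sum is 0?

0

Bitwise XOR of the heap sizes:
  01110  (14)
  10001  (17)
  11111  (31)
  -----
  00000  (0)
The nim-sum is already 0, so every move leaves a nonzero nim-sum — there are no winning moves.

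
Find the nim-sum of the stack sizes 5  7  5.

7

Nim-sum: 5 XOR 7 XOR 5 = 7.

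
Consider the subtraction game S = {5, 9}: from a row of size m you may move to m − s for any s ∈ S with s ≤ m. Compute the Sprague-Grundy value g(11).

2

Compute g(0), g(1), … for moves {5, 9}:
k:     0  1  2  3  4  5  6  7  8  9 10 11
g(k):  0  0  0  0  0  1  1  1  1  1  2  2
So g(11) = 2.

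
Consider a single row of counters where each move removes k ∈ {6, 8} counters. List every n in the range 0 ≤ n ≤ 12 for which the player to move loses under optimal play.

0, 1, 2, 3, 4, 5

Build the Grundy sequence with g(k) = mex{g(k−s) : s ∈ {6, 8}, s ≤ k}:
g(0) = mex{} = 0
g(1) = mex{} = 0
g(2) = mex{} = 0
g(3) = mex{} = 0
g(4) = mex{} = 0
g(5) = mex{} = 0
g(6) = mex{0} = 1
g(7) = mex{0} = 1
g(8) = mex{0} = 1
g(9) = mex{0} = 1
g(10) = mex{0} = 1
g(11) = mex{0} = 1
g(12) = mex{0,1} = 2
The P-positions (g = 0) in 0..12 are 0, 1, 2, 3, 4, 5.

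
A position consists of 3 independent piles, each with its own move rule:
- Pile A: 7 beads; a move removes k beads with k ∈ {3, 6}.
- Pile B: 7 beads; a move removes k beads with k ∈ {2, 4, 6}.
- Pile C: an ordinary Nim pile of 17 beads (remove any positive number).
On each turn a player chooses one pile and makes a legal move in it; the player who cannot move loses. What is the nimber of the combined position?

16

Build the Grundy sequence for pile A with g(k) = mex{g(k−s) : s ∈ {3, 6}, s ≤ k}:
g(0) = mex{} = 0
g(1) = mex{} = 0
g(2) = mex{} = 0
g(3) = mex{0} = 1
g(4) = mex{0} = 1
g(5) = mex{0} = 1
g(6) = mex{0,1} = 2
g(7) = mex{0,1} = 2
So g(7) = 2.
Grundy values for pile B (subtraction set {2, 4, 6}):
g(0) = mex{} = 0
g(1) = mex{} = 0
g(2) = mex{0} = 1
g(3) = mex{0} = 1
g(4) = mex{0,1} = 2
g(5) = mex{0,1} = 2
g(6) = mex{0,1,2} = 3
g(7) = mex{0,1,2} = 3
So g(7) = 3.
Pile C is a plain Nim pile of size 17, so its Grundy value is 17.
By the Sprague-Grundy theorem, the Grundy value of a sum of independent games is the XOR of the component values.
Combined value = 2 ⊕ 3 ⊕ 17 = 16.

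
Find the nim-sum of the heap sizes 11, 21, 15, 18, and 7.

Nim-sum: 11 XOR 21 XOR 15 XOR 18 XOR 7 = 4.

4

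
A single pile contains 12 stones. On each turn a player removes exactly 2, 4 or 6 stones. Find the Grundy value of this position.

2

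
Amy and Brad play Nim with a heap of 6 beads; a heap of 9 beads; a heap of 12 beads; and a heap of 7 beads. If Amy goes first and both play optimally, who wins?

Amy wins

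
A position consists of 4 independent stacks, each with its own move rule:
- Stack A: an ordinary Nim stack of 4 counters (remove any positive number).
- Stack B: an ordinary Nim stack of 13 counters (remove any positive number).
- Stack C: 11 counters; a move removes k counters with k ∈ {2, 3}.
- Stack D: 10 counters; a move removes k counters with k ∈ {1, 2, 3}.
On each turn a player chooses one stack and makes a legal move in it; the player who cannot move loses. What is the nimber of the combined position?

11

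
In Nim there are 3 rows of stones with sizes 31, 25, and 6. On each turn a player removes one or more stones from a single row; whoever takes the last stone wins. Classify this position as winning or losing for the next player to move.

Compute the nim-sum pairwise:
31 ^ 25 = 6
6 ^ 6 = 0
The nim-sum is 0, so this is a P-position: the player to move is in a losing position under optimal play.

Losing position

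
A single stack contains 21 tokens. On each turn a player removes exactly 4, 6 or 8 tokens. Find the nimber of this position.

Compute g(0), g(1), … for moves {4, 6, 8}:
k:     0  1  2  3  4  5  6  7  8  9 10 11 12 13 14 15 16 17 18 19 20 21
g(k):  0  0  0  0  1  1  1  1  2  2  2  2  0  0  0  0  1  1  1  1  2  2
So g(21) = 2.

2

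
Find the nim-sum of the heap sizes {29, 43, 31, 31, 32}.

Bitwise XOR of the heap sizes:
  011101  (29)
  101011  (43)
  011111  (31)
  011111  (31)
  100000  (32)
  ------
  010110  (22)

22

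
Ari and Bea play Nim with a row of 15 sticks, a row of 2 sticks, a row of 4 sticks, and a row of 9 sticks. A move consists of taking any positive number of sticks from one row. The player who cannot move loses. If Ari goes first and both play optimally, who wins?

Compute the nim-sum pairwise:
15 XOR 2 = 13
13 XOR 4 = 9
9 XOR 9 = 0
The nim-sum is 0, so this is a P-position: the player to move is in a losing position under optimal play; Ari is about to move from it and so loses — Bea wins.

Bea wins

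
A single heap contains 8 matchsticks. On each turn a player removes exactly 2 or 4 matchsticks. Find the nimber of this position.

Grundy values for subtraction set {2, 4}:
k:     0  1  2  3  4  5  6  7  8
g(k):  0  0  1  1  2  2  0  0  1
So g(8) = 1.

1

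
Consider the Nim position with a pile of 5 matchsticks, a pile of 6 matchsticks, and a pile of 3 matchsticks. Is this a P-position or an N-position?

Compute the nim-sum pairwise:
5 XOR 6 = 3
3 XOR 3 = 0
The nim-sum is 0, so this is a P-position: the player to move is in a losing position under optimal play.

P-position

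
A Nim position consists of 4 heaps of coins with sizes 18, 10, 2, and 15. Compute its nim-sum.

21

Compute the nim-sum pairwise:
18 ^ 10 = 24
24 ^ 2 = 26
26 ^ 15 = 21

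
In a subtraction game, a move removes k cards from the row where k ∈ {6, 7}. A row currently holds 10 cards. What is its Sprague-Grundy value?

1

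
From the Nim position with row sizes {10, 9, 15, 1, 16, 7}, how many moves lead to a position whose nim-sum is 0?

1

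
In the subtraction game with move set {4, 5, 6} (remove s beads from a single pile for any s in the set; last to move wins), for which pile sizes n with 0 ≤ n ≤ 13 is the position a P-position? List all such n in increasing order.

0, 1, 2, 3, 10, 11, 12, 13

Grundy values for subtraction set {4, 5, 6}:
k:     0  1  2  3  4  5  6  7  8  9 10 11 12 13
g(k):  0  0  0  0  1  1  1  1  2  2  0  0  0  0
The P-positions (g = 0) in 0..13 are 0, 1, 2, 3, 10, 11, 12, 13.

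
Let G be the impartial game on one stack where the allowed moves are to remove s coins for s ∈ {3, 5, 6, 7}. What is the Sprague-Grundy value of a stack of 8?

2

Compute g(0), g(1), … for moves {3, 5, 6, 7}:
g(0) = mex{} = 0
g(1) = mex{} = 0
g(2) = mex{} = 0
g(3) = mex{0} = 1
g(4) = mex{0} = 1
g(5) = mex{0} = 1
g(6) = mex{0,1} = 2
g(7) = mex{0,1} = 2
g(8) = mex{0,1} = 2
So g(8) = 2.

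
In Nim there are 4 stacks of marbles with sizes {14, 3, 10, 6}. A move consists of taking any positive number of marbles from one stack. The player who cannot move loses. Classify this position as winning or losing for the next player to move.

Bitwise XOR of the heap sizes:
  1110  (14)
  0011  (3)
  1010  (10)
  0110  (6)
  ----
  0001  (1)
The nim-sum is 1 ≠ 0, so this is an N-position: the player to move can win.

Winning position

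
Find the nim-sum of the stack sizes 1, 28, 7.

Nim-sum: 1 ^ 28 ^ 7 = 26.

26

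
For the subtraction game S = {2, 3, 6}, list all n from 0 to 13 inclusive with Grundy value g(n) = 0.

0, 1, 5, 9, 10

Grundy values for subtraction set {2, 3, 6}:
g(0) = mex{} = 0
g(1) = mex{} = 0
g(2) = mex{0} = 1
g(3) = mex{0} = 1
g(4) = mex{0,1} = 2
g(5) = mex{1} = 0
g(6) = mex{0,1,2} = 3
g(7) = mex{0,2} = 1
g(8) = mex{0,1,3} = 2
g(9) = mex{1,3} = 0
g(10) = mex{1,2} = 0
g(11) = mex{0,2} = 1
g(12) = mex{0,3} = 1
g(13) = mex{0,1} = 2
The P-positions (g = 0) in 0..13 are 0, 1, 5, 9, 10.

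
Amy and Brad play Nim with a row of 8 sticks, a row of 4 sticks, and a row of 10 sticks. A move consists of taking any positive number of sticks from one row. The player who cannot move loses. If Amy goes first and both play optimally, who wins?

Amy wins

Nim-sum: 8 XOR 4 XOR 10 = 6.
The nim-sum is 6 ≠ 0, so this is an N-position: the player to move can win; Amy has a winning move.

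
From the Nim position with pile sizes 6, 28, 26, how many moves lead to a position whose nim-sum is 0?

0

In binary:
  00110  (6)
  11100  (28)
  11010  (26)
  -----
  00000  (0)
The nim-sum is already 0, so every move leaves a nonzero nim-sum — there are no winning moves.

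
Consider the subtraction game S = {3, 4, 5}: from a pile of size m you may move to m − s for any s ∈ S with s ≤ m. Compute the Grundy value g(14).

2

Build the Grundy sequence with g(k) = mex{g(k−s) : s ∈ {3, 4, 5}, s ≤ k}:
g(0) = mex{} = 0
g(1) = mex{} = 0
g(2) = mex{} = 0
g(3) = mex{0} = 1
g(4) = mex{0} = 1
g(5) = mex{0} = 1
g(6) = mex{0,1} = 2
g(7) = mex{0,1} = 2
g(8) = mex{1} = 0
g(9) = mex{1,2} = 0
g(10) = mex{1,2} = 0
g(11) = mex{0,2} = 1
g(12) = mex{0,2} = 1
g(13) = mex{0} = 1
g(14) = mex{0,1} = 2
So g(14) = 2.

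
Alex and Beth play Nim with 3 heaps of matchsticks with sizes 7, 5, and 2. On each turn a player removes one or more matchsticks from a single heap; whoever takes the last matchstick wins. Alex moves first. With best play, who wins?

Beth wins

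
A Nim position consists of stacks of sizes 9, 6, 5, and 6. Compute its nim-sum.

12

Nim-sum: 9 XOR 6 XOR 5 XOR 6 = 12.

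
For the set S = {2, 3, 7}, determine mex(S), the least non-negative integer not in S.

0

0 is not in the set, so the mex is 0.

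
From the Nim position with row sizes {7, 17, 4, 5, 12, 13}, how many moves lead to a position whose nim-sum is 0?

1

Compute the nim-sum pairwise:
7 ^ 17 = 22
22 ^ 4 = 18
18 ^ 5 = 23
23 ^ 12 = 27
27 ^ 13 = 22
The overall nim-sum is X = 22. A row of size p has a winning move iff p XOR X < p (reduce it to p XOR X).
  7: 7 XOR 22 = 17 ≥ 7 — no move.
  17: 17 XOR 22 = 7 < 17 — winning move (to 7).
  4: 4 XOR 22 = 18 ≥ 4 — no move.
  5: 5 XOR 22 = 19 ≥ 5 — no move.
  12: 12 XOR 22 = 26 ≥ 12 — no move.
  13: 13 XOR 22 = 27 ≥ 13 — no move.
That gives 1 winning move.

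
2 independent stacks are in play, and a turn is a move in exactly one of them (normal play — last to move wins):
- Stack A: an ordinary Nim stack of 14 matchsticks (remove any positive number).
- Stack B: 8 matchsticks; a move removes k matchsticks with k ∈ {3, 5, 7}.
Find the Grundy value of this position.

12

Stack A is a plain Nim stack of size 14, so its Grundy value is 14.
Build the Grundy sequence for stack B with g(k) = mex{g(k−s) : s ∈ {3, 5, 7}, s ≤ k}:
g(0) = mex{} = 0
g(1) = mex{} = 0
g(2) = mex{} = 0
g(3) = mex{0} = 1
g(4) = mex{0} = 1
g(5) = mex{0} = 1
g(6) = mex{0,1} = 2
g(7) = mex{0,1} = 2
g(8) = mex{0,1} = 2
So g(8) = 2.
By the Sprague-Grundy theorem, the Grundy value of a sum of independent games is the XOR of the component values.
Combined value = 14 ⊕ 2 = 12.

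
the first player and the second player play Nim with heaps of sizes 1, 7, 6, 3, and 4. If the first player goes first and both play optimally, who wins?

Compute the nim-sum pairwise:
1 ^ 7 = 6
6 ^ 6 = 0
0 ^ 3 = 3
3 ^ 4 = 7
The nim-sum is 7 ≠ 0, so this is an N-position: the player to move can win; the first player has a winning move.

the first player wins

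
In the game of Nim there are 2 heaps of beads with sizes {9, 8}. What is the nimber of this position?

Nim-sum: 9 ^ 8 = 1.

1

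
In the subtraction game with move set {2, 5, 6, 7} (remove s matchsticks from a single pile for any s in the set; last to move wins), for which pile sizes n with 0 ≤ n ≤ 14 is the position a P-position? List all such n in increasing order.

0, 1, 4, 12, 13

Compute g(0), g(1), … for moves {2, 5, 6, 7}:
g(0) = mex{} = 0
g(1) = mex{} = 0
g(2) = mex{0} = 1
g(3) = mex{0} = 1
g(4) = mex{1} = 0
g(5) = mex{0,1} = 2
g(6) = mex{0} = 1
g(7) = mex{0,1,2} = 3
g(8) = mex{0,1} = 2
g(9) = mex{0,1,3} = 2
g(10) = mex{0,1,2} = 3
g(11) = mex{0,1,2} = 3
g(12) = mex{1,2,3} = 0
g(13) = mex{1,2,3} = 0
g(14) = mex{0,2,3} = 1
The P-positions (g = 0) in 0..14 are 0, 1, 4, 12, 13.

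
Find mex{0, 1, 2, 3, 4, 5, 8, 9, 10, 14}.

The values 0, 1, 2, 3, 4, 5 are all present; 6 is the first non-negative integer missing from the set.

6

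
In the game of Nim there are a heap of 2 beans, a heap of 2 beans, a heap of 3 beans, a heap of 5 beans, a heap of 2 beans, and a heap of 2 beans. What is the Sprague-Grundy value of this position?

6

Nim-sum: 2 ⊕ 2 ⊕ 3 ⊕ 5 ⊕ 2 ⊕ 2 = 6.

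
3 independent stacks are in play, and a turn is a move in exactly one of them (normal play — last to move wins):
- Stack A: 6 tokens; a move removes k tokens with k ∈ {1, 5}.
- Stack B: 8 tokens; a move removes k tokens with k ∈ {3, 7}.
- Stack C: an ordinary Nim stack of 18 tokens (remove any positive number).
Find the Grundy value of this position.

For stack A, compute g(0), g(1), … with moves {1, 5}:
g(0) = mex{} = 0
g(1) = mex{0} = 1
g(2) = mex{1} = 0
g(3) = mex{0} = 1
g(4) = mex{1} = 0
g(5) = mex{0} = 1
g(6) = mex{1} = 0
So g(6) = 0.
For stack B, compute g(0), g(1), … with moves {3, 7}:
g(0) = mex{} = 0
g(1) = mex{} = 0
g(2) = mex{} = 0
g(3) = mex{0} = 1
g(4) = mex{0} = 1
g(5) = mex{0} = 1
g(6) = mex{1} = 0
g(7) = mex{0,1} = 2
g(8) = mex{0,1} = 2
So g(8) = 2.
Stack C is a plain Nim stack of size 18, so its Grundy value is 18.
The value of a disjunctive sum is the nim-sum of the parts.
Combined value = 0 XOR 2 XOR 18 = 16.

16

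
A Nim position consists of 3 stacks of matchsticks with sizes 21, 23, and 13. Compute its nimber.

Compute the nim-sum pairwise:
21 XOR 23 = 2
2 XOR 13 = 15

15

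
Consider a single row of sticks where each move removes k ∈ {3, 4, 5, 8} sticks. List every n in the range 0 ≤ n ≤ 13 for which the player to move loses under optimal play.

0, 1, 2, 11, 12, 13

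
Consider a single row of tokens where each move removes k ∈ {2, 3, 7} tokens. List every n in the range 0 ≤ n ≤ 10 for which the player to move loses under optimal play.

Build the Grundy sequence with g(k) = mex{g(k−s) : s ∈ {2, 3, 7}, s ≤ k}:
g(0) = mex{} = 0
g(1) = mex{} = 0
g(2) = mex{0} = 1
g(3) = mex{0} = 1
g(4) = mex{0,1} = 2
g(5) = mex{1} = 0
g(6) = mex{1,2} = 0
g(7) = mex{0,2} = 1
g(8) = mex{0} = 1
g(9) = mex{0,1} = 2
g(10) = mex{1} = 0
The P-positions (g = 0) in 0..10 are 0, 1, 5, 6, 10.

0, 1, 5, 6, 10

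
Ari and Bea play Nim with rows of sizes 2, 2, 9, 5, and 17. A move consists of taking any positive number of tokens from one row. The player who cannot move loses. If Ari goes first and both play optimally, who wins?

Nim-sum: 2 ⊕ 2 ⊕ 9 ⊕ 5 ⊕ 17 = 29.
The nim-sum is 29 ≠ 0, so this is an N-position: the player to move can win; Ari has a winning move.

Ari wins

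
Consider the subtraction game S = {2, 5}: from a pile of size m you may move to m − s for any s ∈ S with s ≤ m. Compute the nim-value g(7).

0

Grundy values for subtraction set {2, 5}:
g(0) = mex{} = 0
g(1) = mex{} = 0
g(2) = mex{0} = 1
g(3) = mex{0} = 1
g(4) = mex{1} = 0
g(5) = mex{0,1} = 2
g(6) = mex{0} = 1
g(7) = mex{1,2} = 0
So g(7) = 0.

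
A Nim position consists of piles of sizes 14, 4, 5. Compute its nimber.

15

Compute the nim-sum pairwise:
14 XOR 4 = 10
10 XOR 5 = 15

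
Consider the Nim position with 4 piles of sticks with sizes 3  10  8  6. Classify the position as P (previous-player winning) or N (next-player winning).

Compute the nim-sum pairwise:
3 ^ 10 = 9
9 ^ 8 = 1
1 ^ 6 = 7
The nim-sum is 7 ≠ 0, so this is an N-position: the player to move can win.

N-position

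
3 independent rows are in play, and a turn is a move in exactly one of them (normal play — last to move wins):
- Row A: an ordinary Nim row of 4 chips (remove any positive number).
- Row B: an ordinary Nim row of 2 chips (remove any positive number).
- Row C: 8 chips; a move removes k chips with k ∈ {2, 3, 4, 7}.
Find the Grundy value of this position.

Row A is a plain Nim row of size 4, so its Grundy value is 4.
Row B is a plain Nim row of size 2, so its Grundy value is 2.
For row C, compute g(0), g(1), … with moves {2, 3, 4, 7}:
g(0) = mex{} = 0
g(1) = mex{} = 0
g(2) = mex{0} = 1
g(3) = mex{0} = 1
g(4) = mex{0,1} = 2
g(5) = mex{0,1} = 2
g(6) = mex{1,2} = 0
g(7) = mex{0,1,2} = 3
g(8) = mex{0,2} = 1
So g(8) = 1.
The value of a disjunctive sum is the nim-sum of the parts.
Combined value = 4 ⊕ 2 ⊕ 1 = 7.

7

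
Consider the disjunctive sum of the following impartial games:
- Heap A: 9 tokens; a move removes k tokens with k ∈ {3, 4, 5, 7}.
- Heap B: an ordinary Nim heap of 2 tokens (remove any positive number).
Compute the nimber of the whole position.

1

Build the Grundy sequence for heap A with g(k) = mex{g(k−s) : s ∈ {3, 4, 5, 7}, s ≤ k}:
g(0) = mex{} = 0
g(1) = mex{} = 0
g(2) = mex{} = 0
g(3) = mex{0} = 1
g(4) = mex{0} = 1
g(5) = mex{0} = 1
g(6) = mex{0,1} = 2
g(7) = mex{0,1} = 2
g(8) = mex{0,1} = 2
g(9) = mex{0,1,2} = 3
So g(9) = 3.
Heap B is a plain Nim heap of size 2, so its Grundy value is 2.
The value of a disjunctive sum is the nim-sum of the parts.
Combined value = 3 ⊕ 2 = 1.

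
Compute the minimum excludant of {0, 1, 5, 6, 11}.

The values 0, 1 are all present; 2 is the first non-negative integer missing from the set.

2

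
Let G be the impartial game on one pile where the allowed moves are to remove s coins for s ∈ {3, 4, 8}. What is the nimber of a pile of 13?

0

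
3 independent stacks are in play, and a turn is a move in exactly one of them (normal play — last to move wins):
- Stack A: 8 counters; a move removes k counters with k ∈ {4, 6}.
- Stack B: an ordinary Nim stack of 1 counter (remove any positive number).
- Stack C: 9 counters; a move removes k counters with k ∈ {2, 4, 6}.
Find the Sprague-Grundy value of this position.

3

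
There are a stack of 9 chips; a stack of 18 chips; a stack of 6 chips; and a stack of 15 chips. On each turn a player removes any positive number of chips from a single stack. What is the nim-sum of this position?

18

Nim-sum: 9 ^ 18 ^ 6 ^ 15 = 18.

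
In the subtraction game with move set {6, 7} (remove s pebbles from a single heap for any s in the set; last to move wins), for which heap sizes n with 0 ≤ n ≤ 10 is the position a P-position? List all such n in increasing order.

Build the Grundy sequence with g(k) = mex{g(k−s) : s ∈ {6, 7}, s ≤ k}:
k:     0  1  2  3  4  5  6  7  8  9 10
g(k):  0  0  0  0  0  0  1  1  1  1  1
The P-positions (g = 0) in 0..10 are 0, 1, 2, 3, 4, 5.

0, 1, 2, 3, 4, 5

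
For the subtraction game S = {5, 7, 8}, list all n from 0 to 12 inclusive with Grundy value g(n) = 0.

Compute g(0), g(1), … for moves {5, 7, 8}:
g(0) = mex{} = 0
g(1) = mex{} = 0
g(2) = mex{} = 0
g(3) = mex{} = 0
g(4) = mex{} = 0
g(5) = mex{0} = 1
g(6) = mex{0} = 1
g(7) = mex{0} = 1
g(8) = mex{0} = 1
g(9) = mex{0} = 1
g(10) = mex{0,1} = 2
g(11) = mex{0,1} = 2
g(12) = mex{0,1} = 2
The P-positions (g = 0) in 0..12 are 0, 1, 2, 3, 4.

0, 1, 2, 3, 4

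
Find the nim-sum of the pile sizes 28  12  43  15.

Nim-sum: 28 XOR 12 XOR 43 XOR 15 = 52.

52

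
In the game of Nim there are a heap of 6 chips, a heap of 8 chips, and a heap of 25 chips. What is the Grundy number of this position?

Compute the nim-sum pairwise:
6 ^ 8 = 14
14 ^ 25 = 23

23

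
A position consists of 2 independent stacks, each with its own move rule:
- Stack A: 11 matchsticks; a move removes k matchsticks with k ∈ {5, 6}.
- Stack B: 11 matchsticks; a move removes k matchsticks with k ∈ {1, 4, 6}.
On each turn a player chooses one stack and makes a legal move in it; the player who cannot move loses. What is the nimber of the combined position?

Build the Grundy sequence for stack A with g(k) = mex{g(k−s) : s ∈ {5, 6}, s ≤ k}:
k:     0  1  2  3  4  5  6  7  8  9 10 11
g(k):  0  0  0  0  0  1  1  1  1  1  2  0
So g(11) = 0.
For stack B, compute g(0), g(1), … with moves {1, 4, 6}:
k:     0  1  2  3  4  5  6  7  8  9 10 11
g(k):  0  1  0  1  2  0  1  0  1  2  0  1
So g(11) = 1.
By the Sprague-Grundy theorem, the Grundy value of a sum of independent games is the XOR of the component values.
Combined value = 0 ⊕ 1 = 1.

1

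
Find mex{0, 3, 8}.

0 is in the set but 1 is not, so the mex is 1.

1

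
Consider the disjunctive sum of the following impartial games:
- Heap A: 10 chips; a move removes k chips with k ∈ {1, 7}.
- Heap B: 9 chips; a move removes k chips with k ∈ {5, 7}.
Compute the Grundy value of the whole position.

1

Grundy values for heap A (subtraction set {1, 7}):
k:     0  1  2  3  4  5  6  7  8  9 10
g(k):  0  1  0  1  0  1  0  1  0  1  0
So g(10) = 0.
Grundy values for heap B (subtraction set {5, 7}):
g(0) = mex{} = 0
g(1) = mex{} = 0
g(2) = mex{} = 0
g(3) = mex{} = 0
g(4) = mex{} = 0
g(5) = mex{0} = 1
g(6) = mex{0} = 1
g(7) = mex{0} = 1
g(8) = mex{0} = 1
g(9) = mex{0} = 1
So g(9) = 1.
By the Sprague-Grundy theorem, the Grundy value of a sum of independent games is the XOR of the component values.
Combined value = 0 ⊕ 1 = 1.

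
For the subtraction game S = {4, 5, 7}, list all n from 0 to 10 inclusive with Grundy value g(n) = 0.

0, 1, 2, 3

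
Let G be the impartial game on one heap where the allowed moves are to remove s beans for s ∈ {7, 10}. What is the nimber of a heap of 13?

1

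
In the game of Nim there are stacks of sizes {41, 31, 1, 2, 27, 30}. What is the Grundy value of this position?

In binary:
  101001  (41)
  011111  (31)
  000001  (1)
  000010  (2)
  011011  (27)
  011110  (30)
  ------
  110000  (48)

48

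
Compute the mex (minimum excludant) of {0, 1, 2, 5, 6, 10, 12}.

3

The values 0, 1, 2 are all present; 3 is the first non-negative integer missing from the set.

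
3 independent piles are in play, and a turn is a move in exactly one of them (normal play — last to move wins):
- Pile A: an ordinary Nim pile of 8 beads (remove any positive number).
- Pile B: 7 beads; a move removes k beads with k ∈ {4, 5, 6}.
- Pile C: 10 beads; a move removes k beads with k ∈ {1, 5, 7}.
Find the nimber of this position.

Pile A is a plain Nim pile of size 8, so its Grundy value is 8.
For pile B, compute g(0), g(1), … with moves {4, 5, 6}:
k:     0  1  2  3  4  5  6  7
g(k):  0  0  0  0  1  1  1  1
So g(7) = 1.
Grundy values for pile C (subtraction set {1, 5, 7}):
k:     0  1  2  3  4  5  6  7  8  9 10
g(k):  0  1  0  1  0  1  0  1  0  1  0
So g(10) = 0.
By the Sprague-Grundy theorem, the Grundy value of a sum of independent games is the XOR of the component values.
Combined value = 8 XOR 1 XOR 0 = 9.

9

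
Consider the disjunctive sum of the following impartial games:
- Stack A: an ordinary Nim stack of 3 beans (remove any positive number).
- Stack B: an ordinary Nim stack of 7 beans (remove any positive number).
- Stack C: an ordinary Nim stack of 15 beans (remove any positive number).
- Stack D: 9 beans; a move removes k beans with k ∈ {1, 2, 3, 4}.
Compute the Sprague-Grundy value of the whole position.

15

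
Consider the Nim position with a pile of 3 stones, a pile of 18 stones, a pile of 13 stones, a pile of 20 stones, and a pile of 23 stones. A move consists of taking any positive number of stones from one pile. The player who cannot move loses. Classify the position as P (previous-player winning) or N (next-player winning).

Compute the nim-sum pairwise:
3 XOR 18 = 17
17 XOR 13 = 28
28 XOR 20 = 8
8 XOR 23 = 31
The nim-sum is 31 ≠ 0, so this is an N-position: the player to move can win.

N-position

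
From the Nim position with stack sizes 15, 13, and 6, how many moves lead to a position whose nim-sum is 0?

Compute the nim-sum pairwise:
15 ⊕ 13 = 2
2 ⊕ 6 = 4
The overall nim-sum is X = 4. A stack of size p has a winning move iff p XOR X < p (reduce it to p XOR X).
  15: 15 XOR 4 = 11 < 15 — winning move (to 11).
  13: 13 XOR 4 = 9 < 13 — winning move (to 9).
  6: 6 XOR 4 = 2 < 6 — winning move (to 2).
That gives 3 winning moves.

3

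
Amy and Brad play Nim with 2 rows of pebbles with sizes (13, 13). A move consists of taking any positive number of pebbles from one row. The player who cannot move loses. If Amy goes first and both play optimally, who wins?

Nim-sum: 13 XOR 13 = 0.
The nim-sum is 0, so this is a P-position: the player to move is in a losing position under optimal play; Amy is about to move from it and so loses — Brad wins.

Brad wins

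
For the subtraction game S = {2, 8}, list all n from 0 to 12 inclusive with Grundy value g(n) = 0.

0, 1, 4, 5, 10, 11

Compute g(0), g(1), … for moves {2, 8}:
g(0) = mex{} = 0
g(1) = mex{} = 0
g(2) = mex{0} = 1
g(3) = mex{0} = 1
g(4) = mex{1} = 0
g(5) = mex{1} = 0
g(6) = mex{0} = 1
g(7) = mex{0} = 1
g(8) = mex{0,1} = 2
g(9) = mex{0,1} = 2
g(10) = mex{1,2} = 0
g(11) = mex{1,2} = 0
g(12) = mex{0} = 1
The P-positions (g = 0) in 0..12 are 0, 1, 4, 5, 10, 11.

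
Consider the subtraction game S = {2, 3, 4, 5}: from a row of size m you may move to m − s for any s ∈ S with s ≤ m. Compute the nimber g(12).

2

Grundy values for subtraction set {2, 3, 4, 5}:
k:     0  1  2  3  4  5  6  7  8  9 10 11 12
g(k):  0  0  1  1  2  2  3  0  0  1  1  2  2
So g(12) = 2.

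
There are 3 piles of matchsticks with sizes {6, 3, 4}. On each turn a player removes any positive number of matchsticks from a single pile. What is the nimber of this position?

1

Nim-sum: 6 XOR 3 XOR 4 = 1.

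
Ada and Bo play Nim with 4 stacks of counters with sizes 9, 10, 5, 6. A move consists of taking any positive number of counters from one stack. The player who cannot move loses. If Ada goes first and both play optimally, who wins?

Compute the nim-sum pairwise:
9 ^ 10 = 3
3 ^ 5 = 6
6 ^ 6 = 0
The nim-sum is 0, so this is a P-position: the player to move is in a losing position under optimal play; Ada is about to move from it and so loses — Bo wins.

Bo wins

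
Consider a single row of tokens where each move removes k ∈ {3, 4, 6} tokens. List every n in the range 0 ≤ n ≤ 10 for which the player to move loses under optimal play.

0, 1, 2, 9, 10

Grundy values for subtraction set {3, 4, 6}:
k:     0  1  2  3  4  5  6  7  8  9 10
g(k):  0  0  0  1  1  1  2  2  2  0  0
The P-positions (g = 0) in 0..10 are 0, 1, 2, 9, 10.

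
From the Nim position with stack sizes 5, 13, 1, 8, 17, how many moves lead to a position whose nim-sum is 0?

1

Bitwise XOR of the heap sizes:
  00101  (5)
  01101  (13)
  00001  (1)
  01000  (8)
  10001  (17)
  -----
  10000  (16)
The overall nim-sum is X = 16. A stack of size p has a winning move iff p XOR X < p (reduce it to p XOR X).
  5: 5 XOR 16 = 21 ≥ 5 — no move.
  13: 13 XOR 16 = 29 ≥ 13 — no move.
  1: 1 XOR 16 = 17 ≥ 1 — no move.
  8: 8 XOR 16 = 24 ≥ 8 — no move.
  17: 17 XOR 16 = 1 < 17 — winning move (to 1).
That gives 1 winning move.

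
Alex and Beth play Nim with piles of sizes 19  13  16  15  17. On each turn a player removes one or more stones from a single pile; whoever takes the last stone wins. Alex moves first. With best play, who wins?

Alex wins

Nim-sum: 19 ⊕ 13 ⊕ 16 ⊕ 15 ⊕ 17 = 16.
The nim-sum is 16 ≠ 0, so this is an N-position: the player to move can win; Alex has a winning move.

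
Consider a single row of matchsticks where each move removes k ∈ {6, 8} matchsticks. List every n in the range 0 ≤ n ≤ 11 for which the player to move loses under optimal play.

0, 1, 2, 3, 4, 5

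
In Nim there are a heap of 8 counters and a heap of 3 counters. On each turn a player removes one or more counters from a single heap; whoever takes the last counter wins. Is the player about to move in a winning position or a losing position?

Winning position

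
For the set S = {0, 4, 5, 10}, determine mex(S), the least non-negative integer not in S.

1

0 is in the set but 1 is not, so the mex is 1.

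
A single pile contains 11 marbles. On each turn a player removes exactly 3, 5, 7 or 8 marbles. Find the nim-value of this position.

0

Build the Grundy sequence with g(k) = mex{g(k−s) : s ∈ {3, 5, 7, 8}, s ≤ k}:
g(0) = mex{} = 0
g(1) = mex{} = 0
g(2) = mex{} = 0
g(3) = mex{0} = 1
g(4) = mex{0} = 1
g(5) = mex{0} = 1
g(6) = mex{0,1} = 2
g(7) = mex{0,1} = 2
g(8) = mex{0,1} = 2
g(9) = mex{0,1,2} = 3
g(10) = mex{0,1,2} = 3
g(11) = mex{1,2} = 0
So g(11) = 0.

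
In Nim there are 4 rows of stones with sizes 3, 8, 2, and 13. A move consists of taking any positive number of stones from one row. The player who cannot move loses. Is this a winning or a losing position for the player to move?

Compute the nim-sum pairwise:
3 ^ 8 = 11
11 ^ 2 = 9
9 ^ 13 = 4
The nim-sum is 4 ≠ 0, so this is an N-position: the player to move can win.

Winning position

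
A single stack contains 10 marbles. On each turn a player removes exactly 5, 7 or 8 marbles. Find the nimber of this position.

2

Compute g(0), g(1), … for moves {5, 7, 8}:
g(0) = mex{} = 0
g(1) = mex{} = 0
g(2) = mex{} = 0
g(3) = mex{} = 0
g(4) = mex{} = 0
g(5) = mex{0} = 1
g(6) = mex{0} = 1
g(7) = mex{0} = 1
g(8) = mex{0} = 1
g(9) = mex{0} = 1
g(10) = mex{0,1} = 2
So g(10) = 2.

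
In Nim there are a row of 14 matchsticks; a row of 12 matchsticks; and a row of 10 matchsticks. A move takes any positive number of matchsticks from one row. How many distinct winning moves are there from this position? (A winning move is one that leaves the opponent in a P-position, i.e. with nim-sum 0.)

3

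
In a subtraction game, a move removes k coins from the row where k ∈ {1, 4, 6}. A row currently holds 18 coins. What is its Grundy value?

Grundy values for subtraction set {1, 4, 6}:
k:     0  1  2  3  4  5  6  7  8  9 10 11 12 13 14 15 16 17 18
g(k):  0  1  0  1  2  0  1  0  1  2  0  1  0  1  2  0  1  0  1
So g(18) = 1.

1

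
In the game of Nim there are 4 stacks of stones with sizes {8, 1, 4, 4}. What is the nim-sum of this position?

9

Compute the nim-sum pairwise:
8 ⊕ 1 = 9
9 ⊕ 4 = 13
13 ⊕ 4 = 9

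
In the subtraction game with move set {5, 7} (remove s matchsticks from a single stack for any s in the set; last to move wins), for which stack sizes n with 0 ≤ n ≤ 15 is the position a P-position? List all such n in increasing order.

Compute g(0), g(1), … for moves {5, 7}:
k:     0  1  2  3  4  5  6  7  8  9 10 11 12 13 14 15
g(k):  0  0  0  0  0  1  1  1  1  1  2  2  0  0  0  0
The P-positions (g = 0) in 0..15 are 0, 1, 2, 3, 4, 12, 13, 14, 15.

0, 1, 2, 3, 4, 12, 13, 14, 15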